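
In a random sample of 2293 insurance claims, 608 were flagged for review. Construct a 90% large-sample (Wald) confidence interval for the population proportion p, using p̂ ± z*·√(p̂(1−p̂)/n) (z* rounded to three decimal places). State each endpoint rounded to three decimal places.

(0.250, 0.280)

With x = 608 successes in n = 2293, p̂ = 0.26515.
SE(p̂) = √(0.26515·0.73485/2293) = 0.009218.
z* = 1.645 at the 90% level.
Margin = 1.645·0.009218 = 0.01516.
CI: 0.26515 ± 0.01516 = (0.250, 0.280).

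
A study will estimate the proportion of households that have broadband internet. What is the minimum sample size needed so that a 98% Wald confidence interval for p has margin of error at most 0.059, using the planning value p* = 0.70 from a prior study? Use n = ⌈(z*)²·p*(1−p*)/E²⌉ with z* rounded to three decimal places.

n = 327

The 98% critical value is z* = 2.326.
p*(1−p*) = 0.2100.
Required n before rounding: 5.410276 × 0.2100 / 0.059² = 326.388.
Rounding up, n = 327.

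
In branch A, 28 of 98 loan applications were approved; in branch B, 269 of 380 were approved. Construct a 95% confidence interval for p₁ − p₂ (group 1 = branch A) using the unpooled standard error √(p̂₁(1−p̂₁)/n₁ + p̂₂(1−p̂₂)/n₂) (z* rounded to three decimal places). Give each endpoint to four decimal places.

p̂₁ = 28/98 = 0.28571, p̂₂ = 269/380 = 0.70789; p̂₁ − p̂₂ = -0.42218.
SE = √(0.002082466 + 0.000544157) = √0.002626623 = 0.051251.
For 95% confidence, z* = 1.960. Margin of error = 0.10045.
Interval: -0.42218 ± 0.10045 → (-0.5226, -0.3217).

(-0.5226, -0.3217)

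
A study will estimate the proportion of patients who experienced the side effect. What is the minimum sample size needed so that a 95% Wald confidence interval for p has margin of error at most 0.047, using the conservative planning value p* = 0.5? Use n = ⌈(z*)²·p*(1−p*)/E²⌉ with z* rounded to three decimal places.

n = 435

z* = 1.960 at the 95% level.
p*(1−p*) = 0.50·0.50 = 0.2500.
Required n before rounding: 3.841600 × 0.2500 / 0.047² = 434.767.
⌈434.767⌉ = 435.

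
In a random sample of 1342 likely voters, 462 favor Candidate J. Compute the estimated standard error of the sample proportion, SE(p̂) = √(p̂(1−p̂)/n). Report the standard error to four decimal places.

SE = 0.0130

p̂ = 462/1342 = 0.34426.
p̂(1−p̂) = 0.34426·0.65574 = 0.225745.
SE = √(0.225745/1342) = √0.000168215 = 0.0130.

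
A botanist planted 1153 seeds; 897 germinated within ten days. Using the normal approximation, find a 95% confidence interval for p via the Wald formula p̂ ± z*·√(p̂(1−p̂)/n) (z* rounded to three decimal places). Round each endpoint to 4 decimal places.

(0.7540, 0.8020)

p̂ = 897/1153 = 0.77797.
SE = √(p̂(1−p̂)/n) = √(0.172732/1153) = 0.012240.
z* = 1.960 at the 95% level.
Margin of error: 1.960 × 0.012240 = 0.02399.
So the interval runs from 0.7540 to 0.8020.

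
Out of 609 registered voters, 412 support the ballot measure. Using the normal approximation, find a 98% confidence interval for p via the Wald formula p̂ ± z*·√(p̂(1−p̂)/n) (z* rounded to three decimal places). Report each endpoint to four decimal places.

(0.6324, 0.7206)

With x = 412 successes in n = 609, p̂ = 0.67652.
SE = √(p̂(1−p̂)/n) = √(0.218841/609) = 0.018956.
For 98% confidence, z* = 2.326.
Margin = 2.326·0.018956 = 0.04409.
CI: 0.67652 ± 0.04409 = (0.6324, 0.7206).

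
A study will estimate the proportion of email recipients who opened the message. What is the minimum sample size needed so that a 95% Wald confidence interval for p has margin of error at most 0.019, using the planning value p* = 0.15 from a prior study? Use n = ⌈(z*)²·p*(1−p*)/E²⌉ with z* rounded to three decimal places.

n = 1357

For 95% confidence, z* = 1.960.
p*(1−p*) = 0.1275.
Required n before rounding: 3.841600 × 0.1275 / 0.019² = 1356.798.
Rounding up, n = 1357.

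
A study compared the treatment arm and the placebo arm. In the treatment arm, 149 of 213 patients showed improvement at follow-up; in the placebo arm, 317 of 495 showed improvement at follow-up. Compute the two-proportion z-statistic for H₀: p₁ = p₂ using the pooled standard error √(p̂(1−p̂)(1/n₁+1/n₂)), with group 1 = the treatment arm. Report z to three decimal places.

Sample proportions: p̂₁ = 149/213 = 0.69953 and p̂₂ = 317/495 = 0.64040.
Pooled p̂ = (149+317)/(213+495) = 466/708 = 0.65819.
Pooled SE = √[0.2249753·0.00671504] ≈ 0.038868.
z = (p̂₁ − p̂₂)/SE = (0.69953 − 0.64040)/0.038868 = 0.05913/0.038868 = 1.521.

z = 1.521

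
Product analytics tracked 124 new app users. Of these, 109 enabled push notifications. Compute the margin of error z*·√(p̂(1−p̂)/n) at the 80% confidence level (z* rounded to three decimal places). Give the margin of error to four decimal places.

p̂ = 109/124 = 0.87903.
SE(p̂) = √(0.87903·0.12097/124) = 0.029284.
For 80% confidence, z* = 1.282.
Margin of error = z*·SE = 1.282 × 0.029284 = 0.0375.

ME = 0.0375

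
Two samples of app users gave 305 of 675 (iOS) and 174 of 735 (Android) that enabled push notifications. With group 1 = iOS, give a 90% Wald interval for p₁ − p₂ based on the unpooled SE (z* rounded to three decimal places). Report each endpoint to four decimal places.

p̂₁ = 305/675 = 0.45185, p̂₂ = 174/735 = 0.23673; p̂₁ − p̂₂ = 0.21512.
Unpooled SE = √(p̂₁(1−p̂₁)/n₁ + p̂₂(1−p̂₂)/n₂) = √(0.000366936 + 0.000245839) = 0.024754.
z* = 1.645 at the 90% level. Margin of error = 0.04072.
Interval: 0.21512 ± 0.04072 → (0.1744, 0.2558).

(0.1744, 0.2558)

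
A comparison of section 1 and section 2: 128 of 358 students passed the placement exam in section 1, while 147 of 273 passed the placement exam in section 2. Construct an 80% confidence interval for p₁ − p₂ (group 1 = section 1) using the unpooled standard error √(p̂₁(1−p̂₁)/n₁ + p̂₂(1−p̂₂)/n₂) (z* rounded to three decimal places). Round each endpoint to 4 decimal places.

p̂₁ = 0.35754, p̂₂ = 0.53846, so the observed difference is -0.18092.
Unpooled SE = √(p̂₁(1−p̂₁)/n₁ + p̂₂(1−p̂₂)/n₂) = √(0.000641636 + 0.000910332) = 0.039395.
The 80% critical value is z* = 1.282. Margin = 1.282·0.039395 = 0.05050.
CI: -0.18092 ± 0.05050 = (-0.2314, -0.1304).

(-0.2314, -0.1304)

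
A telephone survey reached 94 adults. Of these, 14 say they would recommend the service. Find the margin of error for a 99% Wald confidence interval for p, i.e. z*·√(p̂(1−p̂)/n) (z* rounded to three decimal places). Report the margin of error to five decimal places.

ME = 0.09459

The sample proportion is 14/94 = 0.14894.
SE = √(p̂(1−p̂)/n) = √(0.126754/94) = 0.036721.
The 99% critical value is z* = 2.576.
Margin of error = z*·SE = 2.576 × 0.036721 = 0.09459.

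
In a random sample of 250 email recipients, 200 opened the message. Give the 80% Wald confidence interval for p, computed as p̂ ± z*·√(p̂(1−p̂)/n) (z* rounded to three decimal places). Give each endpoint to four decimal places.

(0.7676, 0.8324)

Sample proportion p̂ = 200/250 = 0.80000.
SE = √(p̂(1−p̂)/n) = √(0.160000/250) = 0.025298.
The 80% critical value is z* = 1.282.
Margin = 1.282·0.025298 = 0.03243.
Interval: 0.80000 ± 0.03243 → (0.7676, 0.8324).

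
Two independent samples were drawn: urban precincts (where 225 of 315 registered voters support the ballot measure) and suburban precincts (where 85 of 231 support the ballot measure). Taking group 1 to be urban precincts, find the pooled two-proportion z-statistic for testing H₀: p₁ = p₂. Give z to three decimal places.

z = 8.070

Sample proportions: p̂₁ = 225/315 = 0.71429 and p̂₂ = 85/231 = 0.36797.
Pooling: p̂ = 310/546 = 0.56777.
SE = √[p̂(1−p̂)(1/n₁+1/n₂)] = √[0.56777·0.43223·(1/315+1/231)] ≈ 0.042912.
z = (p̂₁ − p̂₂)/SE = (0.71429 − 0.36797)/0.042912 = 0.34632/0.042912 = 8.070.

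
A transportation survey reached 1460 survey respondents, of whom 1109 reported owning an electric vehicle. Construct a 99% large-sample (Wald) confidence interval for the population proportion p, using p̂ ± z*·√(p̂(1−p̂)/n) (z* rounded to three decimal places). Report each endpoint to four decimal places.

p̂ = 1109/1460 = 0.75959.
SE = √(p̂(1−p̂)/n) = √(0.182614/1460) = 0.011184.
z* = 2.576 at the 99% level.
Margin of error: 2.576 × 0.011184 = 0.02881.
So the interval runs from 0.7308 to 0.7884.

(0.7308, 0.7884)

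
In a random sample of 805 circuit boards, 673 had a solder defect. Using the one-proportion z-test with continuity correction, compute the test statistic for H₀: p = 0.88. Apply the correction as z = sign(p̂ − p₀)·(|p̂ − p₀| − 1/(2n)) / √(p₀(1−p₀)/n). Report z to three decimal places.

z = -3.785

p̂ = 673/805 = 0.83602. p̂ − p₀ = -0.043975.
Continuity correction 1/(2n) = 1/1610 = 0.000621.
Corrected numerator: |-0.043975| − 0.000621 = 0.043354.
Under H₀, SE = √(p₀(1−p₀)/n) = √(0.88·0.12/805) = √0.000131180 = 0.011453.
z = (−)0.043354/0.011453 = -3.785.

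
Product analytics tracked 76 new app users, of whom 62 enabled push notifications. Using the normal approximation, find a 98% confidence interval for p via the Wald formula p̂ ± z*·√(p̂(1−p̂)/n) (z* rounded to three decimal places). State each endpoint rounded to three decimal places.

p̂ = 62/76 = 0.81579.
SE = √(p̂(1−p̂)/n) = √(0.150277/76) = 0.044467.
z* = 2.326 at the 98% level.
Margin = 2.326·0.044467 = 0.10343.
Interval: 0.81579 ± 0.10343 → (0.712, 0.919).

(0.712, 0.919)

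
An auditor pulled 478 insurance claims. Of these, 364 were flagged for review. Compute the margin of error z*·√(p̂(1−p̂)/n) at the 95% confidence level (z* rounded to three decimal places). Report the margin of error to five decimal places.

ME = 0.03820

The sample proportion is 364/478 = 0.76151.
SE(p̂) = √(0.76151·0.23849/478) = 0.019492.
The 95% critical value is z* = 1.960.
So ME = 0.03820.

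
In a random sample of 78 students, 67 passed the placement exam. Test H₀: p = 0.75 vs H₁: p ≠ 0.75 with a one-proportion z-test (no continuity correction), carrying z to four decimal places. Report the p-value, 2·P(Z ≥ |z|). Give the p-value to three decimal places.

p̂ = 67/78 = 0.85897.
SE₀ = √(0.75·0.25/78) = 0.049029.
z = (p̂ − p₀)/SE = (67/78 − 0.75)/0.049029 ≈ 2.2226.
From the standard normal, 2·P(Z ≥ |z|) = 0.026.

p-value = 0.026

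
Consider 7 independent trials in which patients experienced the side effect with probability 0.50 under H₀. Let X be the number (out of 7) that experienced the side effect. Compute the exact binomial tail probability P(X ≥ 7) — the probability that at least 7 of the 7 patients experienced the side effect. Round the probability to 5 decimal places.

P = 0.00781

X is binomial with n = 7 and p = 0.50.
P(X ≥ 7) = C(7,7)·0.50^7·0.50^0.
= 0.007812 = 0.00781.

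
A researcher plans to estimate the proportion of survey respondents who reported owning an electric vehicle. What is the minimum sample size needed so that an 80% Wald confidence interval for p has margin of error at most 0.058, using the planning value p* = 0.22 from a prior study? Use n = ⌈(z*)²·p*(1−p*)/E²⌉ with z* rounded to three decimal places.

n = 84

z* = 1.282 at the 80% level.
p*(1−p*) = 0.1716.
(z*)²·p*(1−p*)/E² = 1.643524·0.1716/0.003364 = 83.837.
⌈83.837⌉ = 84.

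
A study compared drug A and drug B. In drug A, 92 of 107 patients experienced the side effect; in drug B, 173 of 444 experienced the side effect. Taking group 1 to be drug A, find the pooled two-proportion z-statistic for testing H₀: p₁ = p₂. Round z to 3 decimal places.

z = 8.738

Sample proportions: p̂₁ = 92/107 = 0.85981 and p̂₂ = 173/444 = 0.38964.
Pooled p̂ = (92+173)/(107+444) = 265/551 = 0.48094.
Pooled SE = √[0.2496369·0.01159805] ≈ 0.053808.
z = (p̂₁ − p̂₂)/SE = (0.85981 − 0.38964)/0.053808 = 0.47017/0.053808 = 8.738.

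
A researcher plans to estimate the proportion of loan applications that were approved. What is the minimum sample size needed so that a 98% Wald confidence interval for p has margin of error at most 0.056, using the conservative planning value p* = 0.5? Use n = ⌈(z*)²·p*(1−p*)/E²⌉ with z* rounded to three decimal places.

n = 432

The 98% critical value is z* = 2.326.
p*(1−p*) = 0.2500.
Required n before rounding: 5.410276 × 0.2500 / 0.056² = 431.304.
⌈431.304⌉ = 432.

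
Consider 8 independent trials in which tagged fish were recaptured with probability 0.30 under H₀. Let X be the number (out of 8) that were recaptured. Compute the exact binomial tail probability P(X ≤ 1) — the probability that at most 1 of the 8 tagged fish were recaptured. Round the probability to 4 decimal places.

X ~ Binomial(n=8, p=0.30).
P(X ≤ 1) = C(8,0)·0.30^0·0.70^8 + C(8,1)·0.30^1·0.70^7.
= 0.057648 + 0.197650 = 0.2553.

P = 0.2553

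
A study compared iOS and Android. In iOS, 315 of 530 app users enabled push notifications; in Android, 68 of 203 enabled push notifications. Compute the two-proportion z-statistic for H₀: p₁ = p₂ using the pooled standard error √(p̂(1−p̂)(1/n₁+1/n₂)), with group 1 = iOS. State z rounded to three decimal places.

z = 6.291

p̂₁ = 315/530 = 0.59434, p̂₂ = 68/203 = 0.33498.
Pooling: p̂ = 383/733 = 0.52251.
SE = √[p̂(1−p̂)(1/n₁+1/n₂)] = √[0.52251·0.47749·(1/530+1/203)] ≈ 0.041228.
z = 0.25936/0.041228 = 6.291.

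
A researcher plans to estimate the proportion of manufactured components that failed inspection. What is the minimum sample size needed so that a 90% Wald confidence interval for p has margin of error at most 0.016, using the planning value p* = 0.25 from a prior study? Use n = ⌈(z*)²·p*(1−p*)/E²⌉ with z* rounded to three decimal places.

The 90% critical value is z* = 1.645.
p*(1−p*) = 0.1875.
(z*)²·p*(1−p*)/E² = 2.706025·0.1875/0.000256 = 1981.952.
⌈1981.952⌉ = 1982.

n = 1982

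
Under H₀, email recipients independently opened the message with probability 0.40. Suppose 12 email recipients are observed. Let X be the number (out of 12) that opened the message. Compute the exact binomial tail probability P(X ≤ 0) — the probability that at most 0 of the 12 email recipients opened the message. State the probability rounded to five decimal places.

P = 0.00218

X is binomial with n = 12 and p = 0.40.
P(X ≤ 0) = C(12,0)·0.40^0·0.60^12.
= 0.002177 = 0.00218.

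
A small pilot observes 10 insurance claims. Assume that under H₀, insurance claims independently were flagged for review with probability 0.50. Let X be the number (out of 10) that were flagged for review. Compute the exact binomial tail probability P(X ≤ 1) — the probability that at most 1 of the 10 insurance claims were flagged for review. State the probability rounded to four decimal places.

P = 0.0107

X is binomial with n = 10 and p = 0.50.
P(X ≤ 1) = C(10,0)·0.50^0·0.50^10 + C(10,1)·0.50^1·0.50^9.
= 0.000977 + 0.009766 = 0.0107.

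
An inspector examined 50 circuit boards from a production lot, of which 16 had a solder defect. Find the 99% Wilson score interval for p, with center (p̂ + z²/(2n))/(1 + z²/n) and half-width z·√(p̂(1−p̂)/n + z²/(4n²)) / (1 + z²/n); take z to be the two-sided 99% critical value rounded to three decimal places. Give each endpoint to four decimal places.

(0.1800, 0.5021)

Here p̂ = 16/50 = 0.32000 and z = 2.576 (z² = 6.635776).
Denominator 1 + z²/n = 1 + 6.635776/50 = 1.132716.
Adjusted center: (0.32000 + z²/(2n))/1.132716 = 0.34109.
Radicand: p̂(1−p̂)/n + z²/(4n²) = 0.004352000 + 0.000663578 = 0.005015578.
Half-width = z·√(radicand)/denom = 2.576·0.070821/1.132716 = 0.16106.
So the interval runs from 0.1800 to 0.5021.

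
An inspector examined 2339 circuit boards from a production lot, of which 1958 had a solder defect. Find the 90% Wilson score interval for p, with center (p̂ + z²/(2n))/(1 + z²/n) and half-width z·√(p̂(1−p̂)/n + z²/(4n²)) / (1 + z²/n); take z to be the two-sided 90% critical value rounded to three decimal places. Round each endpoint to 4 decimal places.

p̂ = 1958/2339 = 0.83711; z = 1.645, so z² = 2.706025.
1 + z²/n = 1.001157.
Adjusted center: (0.83711 + z²/(2n))/1.001157 = 0.83672.
Radicand: p̂(1−p̂)/n + z²/(4n²) = 0.000058297 + 0.000000124 = 0.000058421.
Half-width = z·√(radicand)/denom = 1.645·0.007643/1.001157 = 0.01256.
CI: 0.83672 ± 0.01256 = (0.8242, 0.8493).

(0.8242, 0.8493)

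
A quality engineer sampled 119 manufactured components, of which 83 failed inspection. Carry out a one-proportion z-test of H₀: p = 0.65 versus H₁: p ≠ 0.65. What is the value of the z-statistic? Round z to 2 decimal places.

z = 1.09

The sample proportion is 83/119 = 0.69748.
Null standard error: √(0.65·0.35/119) = √0.001911765 = 0.043724.
z = (0.69748 − 0.65)/0.043724 = 0.04748/0.043724 = 1.09.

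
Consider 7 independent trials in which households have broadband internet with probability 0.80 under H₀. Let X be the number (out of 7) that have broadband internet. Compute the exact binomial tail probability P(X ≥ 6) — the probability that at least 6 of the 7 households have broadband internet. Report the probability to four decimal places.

P = 0.5767

X ~ Binomial(n=7, p=0.80).
P(X ≥ 6) = C(7,6)·0.80^6·0.20^1 + C(7,7)·0.80^7·0.20^0.
= 0.367002 + 0.209715 = 0.5767.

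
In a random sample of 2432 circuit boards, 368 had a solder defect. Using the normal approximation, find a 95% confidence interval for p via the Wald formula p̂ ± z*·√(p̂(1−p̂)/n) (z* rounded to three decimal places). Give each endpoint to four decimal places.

Sample proportion p̂ = 368/2432 = 0.15132.
Standard error of p̂: √(0.128419/2432) = √0.000052804 = 0.007267.
For 95% confidence, z* = 1.960.
Margin = 1.960·0.007267 = 0.01424.
So the interval runs from 0.1371 to 0.1656.

(0.1371, 0.1656)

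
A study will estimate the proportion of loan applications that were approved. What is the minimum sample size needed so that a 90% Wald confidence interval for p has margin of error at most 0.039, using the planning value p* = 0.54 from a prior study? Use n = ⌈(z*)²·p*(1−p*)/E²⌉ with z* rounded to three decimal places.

n = 442

The 90% critical value is z* = 1.645.
p*(1−p*) = 0.2484.
Required n before rounding: 2.706025 × 0.2484 / 0.039² = 441.931.
Rounding up, n = 442.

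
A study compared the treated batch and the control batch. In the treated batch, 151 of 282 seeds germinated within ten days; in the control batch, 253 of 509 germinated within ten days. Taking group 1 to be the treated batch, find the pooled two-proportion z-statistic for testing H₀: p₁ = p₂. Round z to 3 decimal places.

z = 1.035

Sample proportions: p̂₁ = 151/282 = 0.53546 and p̂₂ = 253/509 = 0.49705.
Pooling: p̂ = 404/791 = 0.51075.
SE = √[p̂(1−p̂)(1/n₁+1/n₂)] = √[0.51075·0.48925·(1/282+1/509)] ≈ 0.037109.
z = 0.03841/0.037109 = 1.035.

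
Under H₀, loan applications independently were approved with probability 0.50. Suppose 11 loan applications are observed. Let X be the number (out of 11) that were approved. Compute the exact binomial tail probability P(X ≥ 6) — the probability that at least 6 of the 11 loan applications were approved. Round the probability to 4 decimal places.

P = 0.5000

X ~ Binomial(n=11, p=0.50).
P(X ≥ 6) = Σ_{j=6}^{11} C(11,j)·0.50^j·0.50^{11−j}.
= 0.225586 + 0.161133 + 0.080566 + 0.026855 + 0.005371 + 0.000488 = 0.5000.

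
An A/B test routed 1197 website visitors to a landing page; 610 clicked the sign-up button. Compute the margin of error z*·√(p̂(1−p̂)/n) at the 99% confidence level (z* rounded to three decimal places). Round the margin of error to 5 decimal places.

With x = 610 successes in n = 1197, p̂ = 0.50961.
SE(p̂) = √(0.50961·0.49039/1197) = 0.014449.
z* = 2.576 at the 99% level.
ME = 2.576·0.014449 = 0.03722.

ME = 0.03722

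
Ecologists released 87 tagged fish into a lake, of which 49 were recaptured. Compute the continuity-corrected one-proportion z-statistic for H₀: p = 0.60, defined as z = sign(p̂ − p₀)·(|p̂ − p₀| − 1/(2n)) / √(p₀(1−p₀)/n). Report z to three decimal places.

z = -0.591

With x = 49 successes in n = 87, p̂ = 0.56322. p̂ − p₀ = -0.036782.
1/(2n) = 0.005747.
Corrected numerator: |-0.036782| − 0.005747 = 0.031035.
Under H₀, SE = √(p₀(1−p₀)/n) = √(0.60·0.40/87) = √0.002758621 = 0.052523.
z = (−)0.031035/0.052523 = -0.591.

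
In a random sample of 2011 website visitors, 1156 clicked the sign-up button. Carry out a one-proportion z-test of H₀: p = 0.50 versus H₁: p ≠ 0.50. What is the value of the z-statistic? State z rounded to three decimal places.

The sample proportion is 1156/2011 = 0.57484.
Null standard error: √(0.50·0.50/2011) = √0.000124316 = 0.011150.
z = (0.57484 − 0.50)/0.011150 = 0.07484/0.011150 = 6.712.

z = 6.712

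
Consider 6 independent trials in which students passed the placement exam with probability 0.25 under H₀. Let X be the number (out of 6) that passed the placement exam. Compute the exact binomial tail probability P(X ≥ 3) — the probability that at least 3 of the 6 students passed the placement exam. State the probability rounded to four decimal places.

P = 0.1694

X ~ Binomial(n=6, p=0.25).
P(X ≥ 3) = C(6,3)·0.25^3·0.75^3 + C(6,4)·0.25^4·0.75^2 + C(6,5)·0.25^5·0.75^1 + C(6,6)·0.25^6·0.75^0.
= 0.131836 + 0.032959 + 0.004395 + 0.000244 = 0.1694.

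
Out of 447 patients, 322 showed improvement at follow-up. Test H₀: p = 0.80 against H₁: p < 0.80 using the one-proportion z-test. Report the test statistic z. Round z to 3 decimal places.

z = -4.210

p̂ = 322/447 = 0.72036.
SE₀ = √(0.80·0.20/447) = 0.018919.
z = (0.72036 − 0.80)/0.018919 = -0.07964/0.018919 = -4.210.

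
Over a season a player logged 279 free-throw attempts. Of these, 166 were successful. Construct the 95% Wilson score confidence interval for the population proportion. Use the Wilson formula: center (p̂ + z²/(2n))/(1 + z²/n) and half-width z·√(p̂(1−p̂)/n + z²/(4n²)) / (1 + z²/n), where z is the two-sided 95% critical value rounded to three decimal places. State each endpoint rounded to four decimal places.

(0.5365, 0.6509)

p̂ = 166/279 = 0.59498; z = 1.960, so z² = 3.841600.
Denominator 1 + z²/n = 1 + 3.841600/279 = 1.013769.
Adjusted center: (0.59498 + z²/(2n))/1.013769 = 0.59369.
Radicand: p̂(1−p̂)/n + z²/(4n²) = 0.000863722 + 0.000012338 = 0.000876060.
Half-width = z·√(radicand)/denom = 1.960·0.029598/1.013769 = 0.05722.
So the interval runs from 0.5365 to 0.6509.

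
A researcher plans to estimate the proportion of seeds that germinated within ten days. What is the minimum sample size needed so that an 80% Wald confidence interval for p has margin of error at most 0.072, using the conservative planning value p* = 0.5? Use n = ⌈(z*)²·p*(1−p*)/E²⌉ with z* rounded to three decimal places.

n = 80

The 80% critical value is z* = 1.282.
p*(1−p*) = 0.2500.
Required n before rounding: 1.643524 × 0.2500 / 0.072² = 79.259.
⌈79.259⌉ = 80.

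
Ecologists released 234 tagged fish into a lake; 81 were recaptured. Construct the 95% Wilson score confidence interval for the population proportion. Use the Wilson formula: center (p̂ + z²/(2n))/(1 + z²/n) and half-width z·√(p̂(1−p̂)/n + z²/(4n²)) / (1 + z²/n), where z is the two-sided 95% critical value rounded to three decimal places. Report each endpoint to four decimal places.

(0.2881, 0.4092)

p̂ = 81/234 = 0.34615; z = 1.960, so z² = 3.841600.
1 + z²/n = 1.016417.
Center = (0.34615 + 0.008209)/1.016417 = 0.34864.
Radicand: p̂(1−p̂)/n + z²/(4n²) = 0.000967228 + 0.000017540 = 0.000984768.
Half-width = z·√(radicand)/denom = 1.960·0.031381/1.016417 = 0.06051.
So the interval runs from 0.2881 to 0.4092.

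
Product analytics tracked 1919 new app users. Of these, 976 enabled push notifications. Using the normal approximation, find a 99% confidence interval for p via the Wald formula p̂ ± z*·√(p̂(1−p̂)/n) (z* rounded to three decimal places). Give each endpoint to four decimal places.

(0.4792, 0.5380)

The sample proportion is 976/1919 = 0.50860.
SE = √(p̂(1−p̂)/n) = √(0.249926/1919) = 0.011412.
z* = 2.576 at the 99% level.
Margin = 2.576·0.011412 = 0.02940.
CI: 0.50860 ± 0.02940 = (0.4792, 0.5380).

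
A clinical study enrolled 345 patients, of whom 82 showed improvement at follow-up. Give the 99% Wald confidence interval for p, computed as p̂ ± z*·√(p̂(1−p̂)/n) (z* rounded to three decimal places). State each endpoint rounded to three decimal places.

(0.179, 0.297)

With x = 82 successes in n = 345, p̂ = 0.23768.
SE(p̂) = √(0.23768·0.76232/345) = 0.022917.
The 99% critical value is z* = 2.576.
Margin of error: 2.576 × 0.022917 = 0.05903.
So the interval runs from 0.179 to 0.297.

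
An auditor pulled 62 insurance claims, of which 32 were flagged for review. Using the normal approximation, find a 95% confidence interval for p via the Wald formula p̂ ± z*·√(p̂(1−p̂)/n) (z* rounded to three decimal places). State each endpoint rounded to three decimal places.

(0.392, 0.641)

Sample proportion p̂ = 32/62 = 0.51613.
SE(p̂) = √(0.51613·0.48387/62) = 0.063467.
z* = 1.960 at the 95% level.
Margin = 1.960·0.063467 = 0.12440.
CI: 0.51613 ± 0.12440 = (0.392, 0.641).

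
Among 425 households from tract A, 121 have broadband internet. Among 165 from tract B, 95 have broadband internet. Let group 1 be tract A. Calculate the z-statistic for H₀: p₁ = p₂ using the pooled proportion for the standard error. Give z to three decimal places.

z = -6.587

p̂₁ = 121/425 = 0.28471, p̂₂ = 95/165 = 0.57576.
Pooled p̂ = (121+95)/(425+165) = 216/590 = 0.36610.
Pooled SE = √[0.2320712·0.00841355] ≈ 0.044188.
z = -0.29105/0.044188 = -6.587.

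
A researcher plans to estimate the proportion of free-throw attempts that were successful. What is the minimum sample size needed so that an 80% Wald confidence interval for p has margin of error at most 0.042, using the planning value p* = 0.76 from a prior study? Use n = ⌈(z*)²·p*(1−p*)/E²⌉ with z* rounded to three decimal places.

For 80% confidence, z* = 1.282.
p*(1−p*) = 0.76·0.24 = 0.1824.
(z*)²·p*(1−p*)/E² = 1.643524·0.1824/0.001764 = 169.943.
⌈169.943⌉ = 170.

n = 170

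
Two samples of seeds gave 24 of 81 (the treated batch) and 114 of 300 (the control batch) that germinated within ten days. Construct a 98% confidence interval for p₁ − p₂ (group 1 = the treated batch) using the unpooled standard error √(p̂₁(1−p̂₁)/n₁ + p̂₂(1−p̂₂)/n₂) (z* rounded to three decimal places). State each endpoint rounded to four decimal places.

p̂₁ = 0.29630, p̂₂ = 0.38000, so the observed difference is -0.08370.
Unpooled SE = √(p̂₁(1−p̂₁)/n₁ + p̂₂(1−p̂₂)/n₂) = √(0.002574133 + 0.000785333) = 0.057961.
z* = 2.326 at the 98% level. Margin of error = 0.13482.
CI: -0.08370 ± 0.13482 = (-0.2185, 0.0511).

(-0.2185, 0.0511)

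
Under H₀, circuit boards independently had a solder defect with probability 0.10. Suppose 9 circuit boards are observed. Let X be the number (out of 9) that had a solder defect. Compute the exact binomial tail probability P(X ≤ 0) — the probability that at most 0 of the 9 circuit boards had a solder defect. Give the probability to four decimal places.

X is binomial with n = 9 and p = 0.10.
P(X ≤ 0) = C(9,0)·0.10^0·0.90^9.
= 0.387420 = 0.3874.

P = 0.3874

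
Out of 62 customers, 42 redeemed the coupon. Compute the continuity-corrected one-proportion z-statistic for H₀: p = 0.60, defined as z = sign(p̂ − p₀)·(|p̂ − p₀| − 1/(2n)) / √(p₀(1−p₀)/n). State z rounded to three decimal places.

z = 1.115

p̂ = 42/62 = 0.67742. p̂ − p₀ = 0.077419.
1/(2n) = 0.008065.
Corrected numerator: |0.077419| − 0.008065 = 0.069354.
Under H₀, SE = √(p₀(1−p₀)/n) = √(0.60·0.40/62) = √0.003870968 = 0.062217.
z = +0.069354/0.062217 = 1.115.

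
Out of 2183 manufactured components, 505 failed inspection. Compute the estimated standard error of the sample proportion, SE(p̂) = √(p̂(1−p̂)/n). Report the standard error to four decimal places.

Sample proportion p̂ = 505/2183 = 0.23133.
p̂(1−p̂) = 0.177816.
Dividing by n and taking the root: √0.000081455 = 0.0090.

SE = 0.0090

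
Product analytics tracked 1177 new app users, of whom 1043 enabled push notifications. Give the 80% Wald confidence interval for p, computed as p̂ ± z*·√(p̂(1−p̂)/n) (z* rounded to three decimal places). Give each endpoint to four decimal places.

(0.8743, 0.8980)

The sample proportion is 1043/1177 = 0.88615.
Standard error of p̂: √(0.100887/1177) = √0.000085716 = 0.009258.
z* = 1.282 at the 80% level.
Margin = 1.282·0.009258 = 0.01187.
CI: 0.88615 ± 0.01187 = (0.8743, 0.8980).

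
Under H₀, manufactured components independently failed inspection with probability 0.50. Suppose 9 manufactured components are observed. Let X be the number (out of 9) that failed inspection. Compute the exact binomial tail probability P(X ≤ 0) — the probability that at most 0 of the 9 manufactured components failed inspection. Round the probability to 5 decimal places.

P = 0.00195

X is binomial with n = 9 and p = 0.50.
P(X ≤ 0) = C(9,0)·0.50^0·0.50^9.
= 0.001953 = 0.00195.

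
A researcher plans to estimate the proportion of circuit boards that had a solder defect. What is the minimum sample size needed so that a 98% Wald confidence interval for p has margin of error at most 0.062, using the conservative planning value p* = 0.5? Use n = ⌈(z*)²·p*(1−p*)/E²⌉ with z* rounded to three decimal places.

n = 352

z* = 2.326 at the 98% level.
p*(1−p*) = 0.2500.
(z*)²·p*(1−p*)/E² = 5.410276·0.2500/0.003844 = 351.865.
⌈351.865⌉ = 352.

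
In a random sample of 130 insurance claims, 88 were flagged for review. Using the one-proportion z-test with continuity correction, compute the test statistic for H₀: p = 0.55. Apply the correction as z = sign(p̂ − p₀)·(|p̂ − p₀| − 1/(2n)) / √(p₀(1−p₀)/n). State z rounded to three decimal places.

z = 2.821

With x = 88 successes in n = 130, p̂ = 0.67692. p̂ − p₀ = 0.126923.
Continuity correction 1/(2n) = 1/260 = 0.003846.
Corrected numerator: |0.126923| − 0.003846 = 0.123077.
Null standard error: √(0.55·0.45/130) = √0.001903846 = 0.043633.
z = (+)0.123077/0.043633 = 2.821.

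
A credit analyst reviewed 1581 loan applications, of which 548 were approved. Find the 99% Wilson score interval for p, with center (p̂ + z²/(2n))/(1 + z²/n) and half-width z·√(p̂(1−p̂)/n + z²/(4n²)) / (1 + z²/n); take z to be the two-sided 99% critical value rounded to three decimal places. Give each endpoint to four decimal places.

Here p̂ = 548/1581 = 0.34662 and z = 2.576 (z² = 6.635776).
1 + z²/n = 1.004197.
Adjusted center: (0.34662 + z²/(2n))/1.004197 = 0.34726.
Radicand: p̂(1−p̂)/n + z²/(4n²) = 0.000143247 + 0.000000664 = 0.000143911.
Half-width = z·√(radicand)/denom = 2.576·0.011996/1.004197 = 0.03077.
So the interval runs from 0.3165 to 0.3780.

(0.3165, 0.3780)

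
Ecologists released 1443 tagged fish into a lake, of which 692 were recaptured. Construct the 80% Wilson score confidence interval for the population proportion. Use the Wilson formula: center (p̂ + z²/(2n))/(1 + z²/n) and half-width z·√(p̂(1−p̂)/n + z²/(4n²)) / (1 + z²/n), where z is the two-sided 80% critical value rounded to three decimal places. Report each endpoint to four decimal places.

p̂ = 692/1443 = 0.47956; z = 1.282, so z² = 1.643524.
1 + z²/n = 1.001139.
Center = (0.47956 + 0.000569)/1.001139 = 0.47958.
Radicand: p̂(1−p̂)/n + z²/(4n²) = 0.000172961 + 0.000000197 = 0.000173158.
Half-width = z·√(radicand)/denom = 1.282·0.013159/1.001139 = 0.01685.
Interval: 0.47958 ± 0.01685 → (0.4627, 0.4964).

(0.4627, 0.4964)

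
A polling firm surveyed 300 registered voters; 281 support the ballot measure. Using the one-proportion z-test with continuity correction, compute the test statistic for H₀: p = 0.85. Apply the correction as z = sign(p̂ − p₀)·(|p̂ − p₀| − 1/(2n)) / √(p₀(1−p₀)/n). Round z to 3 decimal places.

The sample proportion is 281/300 = 0.93667. p̂ − p₀ = 0.086667.
Continuity correction 1/(2n) = 1/600 = 0.001667.
Corrected numerator: |0.086667| − 0.001667 = 0.085000.
Null standard error: √(0.85·0.15/300) = √0.000425000 = 0.020616.
z = (+)0.085000/0.020616 = 4.123.

z = 4.123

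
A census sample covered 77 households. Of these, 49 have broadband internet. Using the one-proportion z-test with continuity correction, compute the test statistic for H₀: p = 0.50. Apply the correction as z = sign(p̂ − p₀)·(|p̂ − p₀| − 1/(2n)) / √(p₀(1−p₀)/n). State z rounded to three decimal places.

z = 2.279

With x = 49 successes in n = 77, p̂ = 0.63636. p̂ − p₀ = 0.136364.
Continuity correction 1/(2n) = 1/154 = 0.006494.
Corrected numerator: |0.136364| − 0.006494 = 0.129870.
Under H₀, SE = √(p₀(1−p₀)/n) = √(0.50·0.50/77) = √0.003246753 = 0.056980.
z = (+)0.129870/0.056980 = 2.279.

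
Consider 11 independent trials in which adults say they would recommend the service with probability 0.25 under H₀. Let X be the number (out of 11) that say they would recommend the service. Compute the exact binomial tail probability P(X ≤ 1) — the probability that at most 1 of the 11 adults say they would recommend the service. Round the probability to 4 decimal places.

P = 0.1971

X ~ Binomial(n=11, p=0.25).
P(X ≤ 1) = C(11,0)·0.25^0·0.75^11 + C(11,1)·0.25^1·0.75^10.
= 0.042235 + 0.154862 = 0.1971.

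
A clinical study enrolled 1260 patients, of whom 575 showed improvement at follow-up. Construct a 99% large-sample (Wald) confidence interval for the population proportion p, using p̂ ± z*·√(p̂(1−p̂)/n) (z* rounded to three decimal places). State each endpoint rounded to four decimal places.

(0.4202, 0.4925)

p̂ = 575/1260 = 0.45635.
SE(p̂) = √(0.45635·0.54365/1260) = 0.014032.
For 99% confidence, z* = 2.576.
Margin of error: 2.576 × 0.014032 = 0.03615.
CI: 0.45635 ± 0.03615 = (0.4202, 0.4925).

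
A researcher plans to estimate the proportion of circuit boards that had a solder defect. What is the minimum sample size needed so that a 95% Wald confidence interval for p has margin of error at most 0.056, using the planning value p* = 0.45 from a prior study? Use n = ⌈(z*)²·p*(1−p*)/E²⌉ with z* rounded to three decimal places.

n = 304

The 95% critical value is z* = 1.960.
p*(1−p*) = 0.45·0.55 = 0.2475.
(z*)²·p*(1−p*)/E² = 3.841600·0.2475/0.003136 = 303.187.
⌈303.187⌉ = 304.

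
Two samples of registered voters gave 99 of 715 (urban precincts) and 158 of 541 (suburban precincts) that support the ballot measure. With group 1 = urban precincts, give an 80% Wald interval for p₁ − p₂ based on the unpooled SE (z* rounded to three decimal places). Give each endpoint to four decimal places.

(-0.1836, -0.1236)

p̂₁ = 99/715 = 0.13846, p̂₂ = 158/541 = 0.29205; p̂₁ − p̂₂ = -0.15359.
Unpooled SE = √(p̂₁(1−p̂₁)/n₁ + p̂₂(1−p̂₂)/n₂) = √(0.000166839 + 0.000382177) = 0.023431.
For 80% confidence, z* = 1.282. Margin = 1.282·0.023431 = 0.03004.
So the interval runs from -0.1836 to -0.1236.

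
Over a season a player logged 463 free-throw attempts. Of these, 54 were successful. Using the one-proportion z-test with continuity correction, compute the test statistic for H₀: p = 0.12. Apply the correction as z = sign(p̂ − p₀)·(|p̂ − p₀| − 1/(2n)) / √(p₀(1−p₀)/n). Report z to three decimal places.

z = -0.152

Sample proportion p̂ = 54/463 = 0.11663. p̂ − p₀ = -0.003369.
Continuity correction 1/(2n) = 1/926 = 0.001080.
Corrected numerator: |-0.003369| − 0.001080 = 0.002289.
SE₀ = √(0.12·0.88/463) = 0.015102.
z = −0.002289/0.015102 = -0.152.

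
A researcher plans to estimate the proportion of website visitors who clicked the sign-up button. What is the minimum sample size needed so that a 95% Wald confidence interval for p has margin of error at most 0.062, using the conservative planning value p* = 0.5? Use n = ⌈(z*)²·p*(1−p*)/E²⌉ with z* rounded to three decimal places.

n = 250

z* = 1.960 at the 95% level.
p*(1−p*) = 0.2500.
(z*)²·p*(1−p*)/E² = 3.841600·0.2500/0.003844 = 249.844.
Rounding up, n = 250.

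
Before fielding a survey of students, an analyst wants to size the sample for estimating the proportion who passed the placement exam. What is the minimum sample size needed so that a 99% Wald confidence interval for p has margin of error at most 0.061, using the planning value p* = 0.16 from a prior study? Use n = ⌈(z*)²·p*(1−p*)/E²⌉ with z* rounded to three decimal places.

n = 240

The 99% critical value is z* = 2.576.
p*(1−p*) = 0.1344.
Required n before rounding: 6.635776 × 0.1344 / 0.061² = 239.680.
⌈239.680⌉ = 240.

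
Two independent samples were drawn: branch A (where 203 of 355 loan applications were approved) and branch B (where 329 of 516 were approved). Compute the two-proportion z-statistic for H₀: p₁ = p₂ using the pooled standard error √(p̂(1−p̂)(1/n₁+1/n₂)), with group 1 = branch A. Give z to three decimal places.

p̂₁ = 203/355 = 0.57183, p̂₂ = 329/516 = 0.63760.
Pooled p̂ = (203+329)/(355+516) = 532/871 = 0.61079.
SE = √[p̂(1−p̂)(1/n₁+1/n₂)] = √[0.61079·0.38921·(1/355+1/516)] ≈ 0.033621.
z = (p̂₁ − p̂₂)/SE = (0.57183 − 0.63760)/0.033621 = -0.06577/0.033621 = -1.956.

z = -1.956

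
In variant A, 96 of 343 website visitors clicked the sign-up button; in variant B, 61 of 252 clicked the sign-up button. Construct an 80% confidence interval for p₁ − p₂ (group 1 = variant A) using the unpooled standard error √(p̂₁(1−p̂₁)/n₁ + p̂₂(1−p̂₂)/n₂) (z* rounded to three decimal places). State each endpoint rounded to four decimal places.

p̂₁ = 0.27988, p̂₂ = 0.24206, so the observed difference is 0.03782.
SE = √(0.000587605 + 0.000728051) = √0.001315656 = 0.036272.
z* = 1.282 at the 80% level. Margin = 1.282·0.036272 = 0.04650.
Interval: 0.03782 ± 0.04650 → (-0.0087, 0.0843).

(-0.0087, 0.0843)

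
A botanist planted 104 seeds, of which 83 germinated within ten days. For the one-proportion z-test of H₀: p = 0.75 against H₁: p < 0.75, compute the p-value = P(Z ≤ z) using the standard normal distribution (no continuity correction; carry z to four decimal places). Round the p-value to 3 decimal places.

p-value = 0.871

p̂ = 83/104 = 0.79808.
Null standard error: √(0.75·0.25/104) = √0.001802885 = 0.042460.
Test statistic (full precision, shown to 4 dp): z = (83/104 − 0.75)/SE₀ ≈ 1.1323.
From the standard normal, P(Z ≤ z) = 0.871.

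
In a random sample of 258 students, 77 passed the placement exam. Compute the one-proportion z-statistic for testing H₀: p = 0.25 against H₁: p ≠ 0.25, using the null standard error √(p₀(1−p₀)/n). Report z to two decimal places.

p̂ = 77/258 = 0.29845.
Under H₀, SE = √(p₀(1−p₀)/n) = √(0.25·0.75/258) = √0.000726744 = 0.026958.
z = (0.29845 − 0.25)/0.026958 = 0.04845/0.026958 = 1.80.

z = 1.80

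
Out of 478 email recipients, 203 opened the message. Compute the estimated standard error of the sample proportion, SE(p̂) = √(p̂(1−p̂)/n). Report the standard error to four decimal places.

The sample proportion is 203/478 = 0.42469.
p̂(1−p̂) = 0.42469·0.57531 = 0.244328.
SE = √(0.244328/478) = 0.0226.

SE = 0.0226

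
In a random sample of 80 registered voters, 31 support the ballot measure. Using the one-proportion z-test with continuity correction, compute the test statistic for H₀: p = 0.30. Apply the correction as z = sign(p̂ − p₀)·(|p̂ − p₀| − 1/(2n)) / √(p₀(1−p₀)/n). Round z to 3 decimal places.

The sample proportion is 31/80 = 0.38750. p̂ − p₀ = 0.087500.
1/(2n) = 0.006250.
Corrected numerator: |0.087500| − 0.006250 = 0.081250.
Under H₀, SE = √(p₀(1−p₀)/n) = √(0.30·0.70/80) = √0.002625000 = 0.051235.
z = (+)0.081250/0.051235 = 1.586.

z = 1.586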